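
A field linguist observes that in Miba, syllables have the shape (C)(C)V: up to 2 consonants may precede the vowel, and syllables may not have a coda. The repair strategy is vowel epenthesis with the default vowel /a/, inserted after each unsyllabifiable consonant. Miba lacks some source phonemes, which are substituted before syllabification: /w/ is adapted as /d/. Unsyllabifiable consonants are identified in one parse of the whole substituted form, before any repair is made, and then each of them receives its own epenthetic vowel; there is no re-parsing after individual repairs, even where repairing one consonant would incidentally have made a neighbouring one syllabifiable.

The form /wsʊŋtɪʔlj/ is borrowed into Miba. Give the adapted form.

Substitution: /w/ → /d/, giving /dsʊŋtɪʔlj/.
Under (C)(C)V, the unsyllabifiable consonants are /ʔ/, /l/, /j/ (no codas are permitted; onsets may contain at most 2 consonants).
Epenthesis after each stranded consonant: /ʔ/ → /ʔa/, /l/ → /la/, /j/ → /ja/.

dsʊŋtɪʔalaja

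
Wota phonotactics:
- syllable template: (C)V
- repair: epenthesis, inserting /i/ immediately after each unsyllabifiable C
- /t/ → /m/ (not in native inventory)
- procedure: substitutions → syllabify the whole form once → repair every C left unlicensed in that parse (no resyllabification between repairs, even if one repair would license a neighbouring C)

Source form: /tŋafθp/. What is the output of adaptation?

miŋafiθipi

Substitution: /t/ → /m/, giving /mŋafθp/.
The consonants /m/, /f/, /θ/, /p/ cannot be parsed into a legal (C)V syllable (no codas are permitted; onsets are limited to one consonant).
Inserting the epenthetic vowel yields /m/ → /mi/, /f/ → /fi/, /θ/ → /θi/, /p/ → /pi/.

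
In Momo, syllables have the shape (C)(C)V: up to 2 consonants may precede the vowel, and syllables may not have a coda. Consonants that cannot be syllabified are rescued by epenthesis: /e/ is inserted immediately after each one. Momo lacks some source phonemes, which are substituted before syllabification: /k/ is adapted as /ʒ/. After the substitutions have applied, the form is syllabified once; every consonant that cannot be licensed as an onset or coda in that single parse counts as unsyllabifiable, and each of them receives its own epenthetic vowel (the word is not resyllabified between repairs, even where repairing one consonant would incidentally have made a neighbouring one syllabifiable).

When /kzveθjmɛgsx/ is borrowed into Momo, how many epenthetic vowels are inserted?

5

After substitution the input is /ʒzveθjmɛgsx/.
The unsyllabifiable consonants are /ʒ/, /θ/, /g/, /s/, /x/; each receives one epenthetic vowel.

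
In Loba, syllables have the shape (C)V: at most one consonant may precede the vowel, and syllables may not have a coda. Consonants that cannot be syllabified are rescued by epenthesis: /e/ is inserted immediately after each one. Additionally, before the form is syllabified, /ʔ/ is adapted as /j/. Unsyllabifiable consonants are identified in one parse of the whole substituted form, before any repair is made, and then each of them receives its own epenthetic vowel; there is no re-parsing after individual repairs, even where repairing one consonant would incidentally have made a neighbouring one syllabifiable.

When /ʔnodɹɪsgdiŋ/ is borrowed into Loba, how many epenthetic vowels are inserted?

After substitution the input is /jnodɹɪsgdiŋ/.
The unsyllabifiable consonants are /j/, /d/, /s/, /g/, /ŋ/; each receives one epenthetic vowel.

5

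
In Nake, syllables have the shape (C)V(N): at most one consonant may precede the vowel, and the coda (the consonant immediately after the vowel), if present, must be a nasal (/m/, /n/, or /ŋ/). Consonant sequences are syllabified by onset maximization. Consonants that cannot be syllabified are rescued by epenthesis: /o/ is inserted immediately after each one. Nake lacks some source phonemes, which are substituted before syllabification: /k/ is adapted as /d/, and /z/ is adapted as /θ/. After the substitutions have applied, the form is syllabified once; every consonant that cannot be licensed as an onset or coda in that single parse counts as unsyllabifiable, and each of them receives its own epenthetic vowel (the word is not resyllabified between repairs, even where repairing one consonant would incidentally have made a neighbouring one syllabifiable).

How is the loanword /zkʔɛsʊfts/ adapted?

Substitution: /z/ → /θ/, /k/ → /d/, giving /θdʔɛsʊfts/.
Under (C)V(N), the unsyllabifiable consonants are /θ/, /d/, /f/, /t/, /s/ (only a nasal (/m/, /n/, or /ŋ/) is licensed in coda position; onsets are limited to one consonant).
Epenthesis after each stranded consonant: /θ/ → /θo/, /d/ → /do/, /f/ → /fo/, /t/ → /to/, /s/ → /so/.

θodoʔɛsʊfotoso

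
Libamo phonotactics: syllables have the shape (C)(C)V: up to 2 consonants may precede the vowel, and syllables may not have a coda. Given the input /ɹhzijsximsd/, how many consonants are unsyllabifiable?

The consonants /ɹ/, /j/, /m/, /s/, /d/ cannot be parsed into a legal (C)(C)V syllable (no codas are permitted; onsets may contain at most 2 consonants).

5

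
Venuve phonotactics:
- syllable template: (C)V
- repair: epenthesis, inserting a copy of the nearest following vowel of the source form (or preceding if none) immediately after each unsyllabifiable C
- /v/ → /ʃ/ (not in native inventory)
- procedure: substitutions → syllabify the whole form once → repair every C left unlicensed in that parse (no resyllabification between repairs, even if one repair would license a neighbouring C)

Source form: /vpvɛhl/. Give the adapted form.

ʃɛpɛʃɛhɛlɛ

Substitution: /v/ → /ʃ/, giving /ʃpʃɛhl/.
Syllabifying with onset maximization leaves /ʃ/, /p/, /h/, /l/ stranded (no codas are permitted; onsets are limited to one consonant).
Inserting the epenthetic vowel yields /ʃ/ → /ʃɛ/, /p/ → /pɛ/, /h/ → /hɛ/, /l/ → /lɛ/.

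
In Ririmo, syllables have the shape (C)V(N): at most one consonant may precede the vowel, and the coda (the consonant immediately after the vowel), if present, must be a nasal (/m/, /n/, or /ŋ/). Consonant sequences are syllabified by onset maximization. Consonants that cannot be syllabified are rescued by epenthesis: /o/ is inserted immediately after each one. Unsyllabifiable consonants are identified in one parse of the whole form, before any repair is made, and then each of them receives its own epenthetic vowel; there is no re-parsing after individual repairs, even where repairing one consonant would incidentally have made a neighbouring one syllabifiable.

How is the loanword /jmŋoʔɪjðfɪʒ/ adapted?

The consonants /j/, /m/, /j/, /ð/, /ʒ/ cannot be parsed into a legal (C)V(N) syllable (only a nasal (/m/, /n/, or /ŋ/) is licensed in coda position; onsets are limited to one consonant).
Epenthesis after each stranded consonant: /j/ → /jo/, /m/ → /mo/, /j/ → /jo/, /ð/ → /ðo/, /ʒ/ → /ʒo/.

jomoŋoʔɪjoðofɪʒo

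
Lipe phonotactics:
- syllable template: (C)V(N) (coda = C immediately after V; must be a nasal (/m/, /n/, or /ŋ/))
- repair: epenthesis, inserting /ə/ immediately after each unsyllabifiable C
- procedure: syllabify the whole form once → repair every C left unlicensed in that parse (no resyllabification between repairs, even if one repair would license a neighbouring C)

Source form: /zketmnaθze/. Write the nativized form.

The consonants /z/, /t/, /m/, /θ/ cannot be parsed into a legal (C)V(N) syllable (only a nasal (/m/, /n/, or /ŋ/) is licensed in coda position; onsets are limited to one consonant).
Epenthesis after each stranded consonant: /z/ → /zə/, /t/ → /tə/, /m/ → /mə/, /θ/ → /θə/.

zəketəmənaθəze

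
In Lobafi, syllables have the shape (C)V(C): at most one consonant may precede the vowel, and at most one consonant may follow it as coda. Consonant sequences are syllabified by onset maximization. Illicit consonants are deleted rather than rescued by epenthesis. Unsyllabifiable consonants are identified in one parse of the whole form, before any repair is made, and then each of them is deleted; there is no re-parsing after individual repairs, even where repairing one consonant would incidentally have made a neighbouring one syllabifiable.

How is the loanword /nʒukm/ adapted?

Syllabifying with onset maximization leaves /n/, /m/ stranded (at most one coda consonant is licensed; onsets are limited to one consonant).
Each unlicensed consonant is deleted: /n/, /m/.

ʒuk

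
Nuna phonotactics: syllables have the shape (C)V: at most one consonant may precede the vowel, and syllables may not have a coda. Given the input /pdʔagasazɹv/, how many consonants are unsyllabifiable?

The consonants /p/, /d/, /z/, /ɹ/, /v/ cannot be parsed into a legal (C)V syllable (no codas are permitted; onsets are limited to one consonant).

5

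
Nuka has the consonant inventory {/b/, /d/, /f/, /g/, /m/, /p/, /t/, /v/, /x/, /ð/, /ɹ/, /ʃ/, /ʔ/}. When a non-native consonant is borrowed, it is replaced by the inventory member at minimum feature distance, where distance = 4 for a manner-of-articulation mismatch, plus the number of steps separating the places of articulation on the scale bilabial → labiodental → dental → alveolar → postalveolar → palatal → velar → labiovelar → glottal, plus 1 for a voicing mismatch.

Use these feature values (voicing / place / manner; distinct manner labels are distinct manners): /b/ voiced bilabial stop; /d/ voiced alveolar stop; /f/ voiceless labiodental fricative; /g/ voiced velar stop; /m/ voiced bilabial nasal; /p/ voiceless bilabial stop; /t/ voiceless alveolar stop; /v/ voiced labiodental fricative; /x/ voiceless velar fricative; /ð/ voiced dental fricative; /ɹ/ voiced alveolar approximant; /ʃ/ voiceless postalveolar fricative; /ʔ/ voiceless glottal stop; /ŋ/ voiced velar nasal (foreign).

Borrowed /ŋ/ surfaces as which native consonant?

/g/ is closest: manner differs (nasal→stop, +4), place distance 0 (velar→velar), same voicing; total 4. Next closest is /x/ at distance 5.

g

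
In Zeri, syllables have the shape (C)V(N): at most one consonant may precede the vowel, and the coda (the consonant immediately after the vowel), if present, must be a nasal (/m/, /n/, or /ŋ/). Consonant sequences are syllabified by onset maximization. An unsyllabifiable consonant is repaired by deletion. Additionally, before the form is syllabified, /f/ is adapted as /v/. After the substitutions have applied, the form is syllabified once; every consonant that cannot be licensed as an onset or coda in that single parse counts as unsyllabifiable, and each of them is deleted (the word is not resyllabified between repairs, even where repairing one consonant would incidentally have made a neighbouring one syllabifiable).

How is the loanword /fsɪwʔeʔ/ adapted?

Substitution: /f/ → /v/, giving /vsɪwʔeʔ/.
Syllabifying with onset maximization leaves /v/, /w/, /ʔ/ stranded (only a nasal (/m/, /n/, or /ŋ/) is licensed in coda position; onsets are limited to one consonant).
Deletion applies to /v/, /w/, /ʔ/.

sɪʔe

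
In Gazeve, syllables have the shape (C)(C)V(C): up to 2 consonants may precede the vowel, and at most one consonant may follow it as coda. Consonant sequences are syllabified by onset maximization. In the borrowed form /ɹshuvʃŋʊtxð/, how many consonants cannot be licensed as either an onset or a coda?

3

The consonants /ɹ/, /x/, /ð/ cannot be parsed into a legal (C)(C)V(C) syllable (at most one coda consonant is licensed; onsets may contain at most 2 consonants).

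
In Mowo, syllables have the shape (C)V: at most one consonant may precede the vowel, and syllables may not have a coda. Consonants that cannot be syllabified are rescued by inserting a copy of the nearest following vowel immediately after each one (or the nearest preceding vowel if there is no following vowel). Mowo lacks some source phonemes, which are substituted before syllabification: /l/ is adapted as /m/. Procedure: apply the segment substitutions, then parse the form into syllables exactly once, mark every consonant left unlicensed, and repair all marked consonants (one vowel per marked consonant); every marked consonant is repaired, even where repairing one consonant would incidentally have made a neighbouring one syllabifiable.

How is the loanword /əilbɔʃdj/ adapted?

əimɔbɔʃɔdɔjɔ

Substitution: /l/ → /m/, giving /əimbɔʃdj/.
The consonants /m/, /ʃ/, /d/, /j/ cannot be parsed into a legal (C)V syllable (no codas are permitted; onsets are limited to one consonant).
Epenthesis after each stranded consonant: /m/ → /mɔ/, /ʃ/ → /ʃɔ/, /d/ → /dɔ/, /j/ → /jɔ/.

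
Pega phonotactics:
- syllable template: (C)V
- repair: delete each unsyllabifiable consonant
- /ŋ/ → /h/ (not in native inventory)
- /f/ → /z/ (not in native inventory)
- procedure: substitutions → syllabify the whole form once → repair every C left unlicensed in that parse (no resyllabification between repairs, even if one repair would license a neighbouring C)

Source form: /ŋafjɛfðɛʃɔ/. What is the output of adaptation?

hajɛðɛʃɔ

Substitution: /ŋ/ → /h/, /f/ → /z/, giving /hazjɛzðɛʃɔ/.
Under (C)V, the unsyllabifiable consonants are /z/, /z/ (no codas are permitted; onsets are limited to one consonant).
Deletion applies to /z/, /z/.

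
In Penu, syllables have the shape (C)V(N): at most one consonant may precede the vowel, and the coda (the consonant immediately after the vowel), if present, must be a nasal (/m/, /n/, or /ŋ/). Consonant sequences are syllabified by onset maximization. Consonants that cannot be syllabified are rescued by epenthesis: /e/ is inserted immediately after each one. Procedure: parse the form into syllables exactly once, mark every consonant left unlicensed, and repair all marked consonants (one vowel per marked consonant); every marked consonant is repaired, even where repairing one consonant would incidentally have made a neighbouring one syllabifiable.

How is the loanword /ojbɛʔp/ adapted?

ojebɛʔepe

The consonants /j/, /ʔ/, /p/ cannot be parsed into a legal (C)V(N) syllable (only a nasal (/m/, /n/, or /ŋ/) is licensed in coda position; onsets are limited to one consonant).
Inserting the epenthetic vowel yields /j/ → /je/, /ʔ/ → /ʔe/, /p/ → /pe/.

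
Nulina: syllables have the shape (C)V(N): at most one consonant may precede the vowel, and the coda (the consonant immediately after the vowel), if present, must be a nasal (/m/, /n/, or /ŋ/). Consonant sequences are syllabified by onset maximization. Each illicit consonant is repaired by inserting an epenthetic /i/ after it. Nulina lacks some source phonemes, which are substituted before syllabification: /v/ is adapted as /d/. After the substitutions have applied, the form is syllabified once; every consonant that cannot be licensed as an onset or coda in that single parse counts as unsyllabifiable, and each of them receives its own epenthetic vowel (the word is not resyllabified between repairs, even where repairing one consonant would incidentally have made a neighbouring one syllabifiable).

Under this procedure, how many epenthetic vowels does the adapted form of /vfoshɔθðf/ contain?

After substitution the input is /dfoshɔθðf/.
The unsyllabifiable consonants are /d/, /s/, /θ/, /ð/, /f/; each receives one epenthetic vowel.

5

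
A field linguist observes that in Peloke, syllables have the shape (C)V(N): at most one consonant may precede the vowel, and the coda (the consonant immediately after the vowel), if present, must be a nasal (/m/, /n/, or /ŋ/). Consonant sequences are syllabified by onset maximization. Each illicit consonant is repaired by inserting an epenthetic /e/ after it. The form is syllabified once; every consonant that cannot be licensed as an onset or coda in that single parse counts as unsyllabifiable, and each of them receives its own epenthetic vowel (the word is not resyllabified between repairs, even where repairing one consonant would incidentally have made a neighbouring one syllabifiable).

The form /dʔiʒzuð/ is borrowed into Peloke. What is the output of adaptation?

deʔiʒezuðe

Under (C)V(N), the unsyllabifiable consonants are /d/, /ʒ/, /ð/ (only a nasal (/m/, /n/, or /ŋ/) is licensed in coda position; onsets are limited to one consonant).
Epenthesis after each stranded consonant: /d/ → /de/, /ʒ/ → /ʒe/, /ð/ → /ðe/.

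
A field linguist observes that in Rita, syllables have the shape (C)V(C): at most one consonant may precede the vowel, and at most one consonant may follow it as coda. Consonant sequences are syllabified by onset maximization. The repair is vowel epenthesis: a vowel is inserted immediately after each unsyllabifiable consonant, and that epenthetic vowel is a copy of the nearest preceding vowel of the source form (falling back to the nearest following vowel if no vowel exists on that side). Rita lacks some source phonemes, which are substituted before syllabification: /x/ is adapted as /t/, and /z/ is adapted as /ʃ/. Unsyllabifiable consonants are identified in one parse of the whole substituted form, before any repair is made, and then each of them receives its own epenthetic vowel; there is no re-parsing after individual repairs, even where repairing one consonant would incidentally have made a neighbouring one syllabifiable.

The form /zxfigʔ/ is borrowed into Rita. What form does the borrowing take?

ʃitifigʔi

Substitution: /z/ → /ʃ/, /x/ → /t/, giving /ʃtfigʔ/.
Under (C)V(C), the unsyllabifiable consonants are /ʃ/, /t/, /ʔ/ (at most one coda consonant is licensed; onsets are limited to one consonant).
Each unlicensed consonant becomes the onset of a new syllable: /ʃ/ → /ʃi/, /t/ → /ti/, /ʔ/ → /ʔi/.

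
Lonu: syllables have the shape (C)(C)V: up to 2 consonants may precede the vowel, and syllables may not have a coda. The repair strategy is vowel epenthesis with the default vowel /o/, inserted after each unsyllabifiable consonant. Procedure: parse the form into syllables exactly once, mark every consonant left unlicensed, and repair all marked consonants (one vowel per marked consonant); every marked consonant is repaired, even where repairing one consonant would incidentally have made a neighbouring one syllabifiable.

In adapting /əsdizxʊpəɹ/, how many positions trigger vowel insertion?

1

The unsyllabifiable consonants are /ɹ/; each receives one epenthetic vowel.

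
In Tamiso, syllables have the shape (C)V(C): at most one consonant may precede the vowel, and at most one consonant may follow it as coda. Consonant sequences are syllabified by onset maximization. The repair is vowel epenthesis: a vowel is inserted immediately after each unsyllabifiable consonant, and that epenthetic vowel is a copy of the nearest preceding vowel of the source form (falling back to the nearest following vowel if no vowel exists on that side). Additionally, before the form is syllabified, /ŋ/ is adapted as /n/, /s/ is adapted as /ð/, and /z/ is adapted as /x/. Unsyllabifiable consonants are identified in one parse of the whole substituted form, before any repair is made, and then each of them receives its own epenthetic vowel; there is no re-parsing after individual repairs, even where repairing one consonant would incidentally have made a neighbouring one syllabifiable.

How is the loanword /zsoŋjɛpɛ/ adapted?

xoðonjɛpɛ

Substitution: /z/ → /x/, /s/ → /ð/, /ŋ/ → /n/, giving /xðonjɛpɛ/.
Under (C)V(C), the unsyllabifiable consonants are /x/ (at most one coda consonant is licensed; onsets are limited to one consonant).
Each unlicensed consonant becomes the onset of a new syllable: /x/ → /xo/.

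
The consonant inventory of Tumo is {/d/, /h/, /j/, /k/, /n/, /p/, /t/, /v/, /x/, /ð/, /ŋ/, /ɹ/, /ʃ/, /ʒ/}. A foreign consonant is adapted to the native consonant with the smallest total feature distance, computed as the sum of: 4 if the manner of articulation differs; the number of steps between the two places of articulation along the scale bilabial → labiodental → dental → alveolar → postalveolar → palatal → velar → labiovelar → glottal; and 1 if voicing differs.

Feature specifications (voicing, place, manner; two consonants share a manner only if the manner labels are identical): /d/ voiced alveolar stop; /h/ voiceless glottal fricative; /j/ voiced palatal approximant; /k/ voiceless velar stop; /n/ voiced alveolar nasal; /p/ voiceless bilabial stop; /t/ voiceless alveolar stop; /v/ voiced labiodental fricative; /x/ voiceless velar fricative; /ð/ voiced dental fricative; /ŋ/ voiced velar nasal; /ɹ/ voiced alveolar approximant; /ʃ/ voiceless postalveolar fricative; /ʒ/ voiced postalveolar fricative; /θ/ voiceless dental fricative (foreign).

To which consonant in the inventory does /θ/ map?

ð

/ð/ is closest: same manner (fricative), place distance 0 (dental→dental), voicing differs (+1); total 1. Next closest is /v/ at distance 2.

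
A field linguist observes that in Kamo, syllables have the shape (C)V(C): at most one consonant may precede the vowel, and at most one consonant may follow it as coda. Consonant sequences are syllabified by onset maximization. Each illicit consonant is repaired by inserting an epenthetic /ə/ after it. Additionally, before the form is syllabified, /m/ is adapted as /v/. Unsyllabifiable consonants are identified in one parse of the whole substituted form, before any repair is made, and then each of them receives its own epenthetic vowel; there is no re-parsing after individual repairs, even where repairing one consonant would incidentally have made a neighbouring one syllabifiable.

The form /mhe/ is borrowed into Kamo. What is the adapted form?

vəhe

Substitution: /m/ → /v/, giving /vhe/.
The consonants /v/ cannot be parsed into a legal (C)V(C) syllable (at most one coda consonant is licensed; onsets are limited to one consonant).
Each unlicensed consonant becomes the onset of a new syllable: /v/ → /və/.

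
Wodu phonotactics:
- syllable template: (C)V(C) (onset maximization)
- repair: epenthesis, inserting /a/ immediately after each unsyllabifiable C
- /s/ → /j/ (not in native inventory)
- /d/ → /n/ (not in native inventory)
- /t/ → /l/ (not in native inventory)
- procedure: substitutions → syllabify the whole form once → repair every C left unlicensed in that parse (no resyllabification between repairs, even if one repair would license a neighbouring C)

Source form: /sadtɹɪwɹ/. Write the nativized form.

janlaɹɪwɹa

Substitution: /s/ → /j/, /d/ → /n/, /t/ → /l/, giving /janlɹɪwɹ/.
The consonants /l/, /ɹ/ cannot be parsed into a legal (C)V(C) syllable (at most one coda consonant is licensed; onsets are limited to one consonant).
Each unlicensed consonant becomes the onset of a new syllable: /l/ → /la/, /ɹ/ → /ɹa/.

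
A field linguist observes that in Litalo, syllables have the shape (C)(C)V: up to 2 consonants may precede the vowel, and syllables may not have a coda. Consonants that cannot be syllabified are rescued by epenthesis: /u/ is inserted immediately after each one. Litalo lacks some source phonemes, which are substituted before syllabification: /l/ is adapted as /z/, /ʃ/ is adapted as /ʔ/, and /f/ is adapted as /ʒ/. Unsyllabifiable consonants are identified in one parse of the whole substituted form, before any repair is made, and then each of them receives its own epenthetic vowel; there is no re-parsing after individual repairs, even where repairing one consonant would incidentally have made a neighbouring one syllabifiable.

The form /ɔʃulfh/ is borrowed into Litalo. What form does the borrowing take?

Substitution: /ʃ/ → /ʔ/, /l/ → /z/, /f/ → /ʒ/, giving /ɔʔuzʒh/.
The consonants /z/, /ʒ/, /h/ cannot be parsed into a legal (C)(C)V syllable (no codas are permitted; onsets may contain at most 2 consonants).
Epenthesis after each stranded consonant: /z/ → /zu/, /ʒ/ → /ʒu/, /h/ → /hu/.

ɔʔuzuʒuhu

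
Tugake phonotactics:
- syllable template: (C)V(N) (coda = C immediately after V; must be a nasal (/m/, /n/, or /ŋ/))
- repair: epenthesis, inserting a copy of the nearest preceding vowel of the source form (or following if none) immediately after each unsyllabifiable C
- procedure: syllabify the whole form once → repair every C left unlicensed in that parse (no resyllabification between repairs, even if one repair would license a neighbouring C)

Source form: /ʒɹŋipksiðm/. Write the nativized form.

ʒiɹiŋipikisiðimi

Under (C)V(N), the unsyllabifiable consonants are /ʒ/, /ɹ/, /p/, /k/, /ð/, /m/ (only a nasal (/m/, /n/, or /ŋ/) is licensed in coda position; onsets are limited to one consonant).
Epenthesis after each stranded consonant: /ʒ/ → /ʒi/, /ɹ/ → /ɹi/, /p/ → /pi/, /k/ → /ki/, /ð/ → /ði/, /m/ → /mi/.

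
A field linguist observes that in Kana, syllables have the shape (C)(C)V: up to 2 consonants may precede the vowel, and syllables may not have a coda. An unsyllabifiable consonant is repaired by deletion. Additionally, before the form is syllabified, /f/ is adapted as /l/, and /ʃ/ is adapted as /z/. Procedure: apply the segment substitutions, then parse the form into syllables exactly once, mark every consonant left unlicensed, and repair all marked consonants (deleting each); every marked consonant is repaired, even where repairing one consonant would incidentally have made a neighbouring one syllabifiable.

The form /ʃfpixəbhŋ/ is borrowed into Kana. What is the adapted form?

Substitution: /ʃ/ → /z/, /f/ → /l/, giving /zlpixəbhŋ/.
Syllabifying with onset maximization leaves /z/, /b/, /h/, /ŋ/ stranded (no codas are permitted; onsets may contain at most 2 consonants).
Deletion applies to /z/, /b/, /h/, /ŋ/.

lpixə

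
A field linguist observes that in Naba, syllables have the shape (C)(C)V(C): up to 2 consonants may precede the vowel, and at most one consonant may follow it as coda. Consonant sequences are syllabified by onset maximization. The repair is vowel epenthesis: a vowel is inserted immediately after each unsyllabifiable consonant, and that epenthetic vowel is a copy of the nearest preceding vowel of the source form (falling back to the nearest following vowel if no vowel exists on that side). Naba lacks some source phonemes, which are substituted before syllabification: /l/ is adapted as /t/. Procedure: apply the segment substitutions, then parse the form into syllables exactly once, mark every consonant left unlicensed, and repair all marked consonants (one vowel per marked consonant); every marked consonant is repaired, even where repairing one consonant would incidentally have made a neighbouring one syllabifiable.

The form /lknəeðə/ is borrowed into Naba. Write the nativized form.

Substitution: /l/ → /t/, giving /tknəeðə/.
The consonants /t/ cannot be parsed into a legal (C)(C)V(C) syllable (at most one coda consonant is licensed; onsets may contain at most 2 consonants).
Inserting the epenthetic vowel yields /t/ → /tə/.

təknəeðə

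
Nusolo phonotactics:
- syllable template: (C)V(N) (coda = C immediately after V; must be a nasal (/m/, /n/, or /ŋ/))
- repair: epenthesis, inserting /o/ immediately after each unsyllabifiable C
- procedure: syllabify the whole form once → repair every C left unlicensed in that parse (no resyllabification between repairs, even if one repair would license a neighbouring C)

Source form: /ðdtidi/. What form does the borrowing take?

Syllabifying with onset maximization leaves /ð/, /d/ stranded (only a nasal (/m/, /n/, or /ŋ/) is licensed in coda position; onsets are limited to one consonant).
Inserting the epenthetic vowel yields /ð/ → /ðo/, /d/ → /do/.

ðodotidi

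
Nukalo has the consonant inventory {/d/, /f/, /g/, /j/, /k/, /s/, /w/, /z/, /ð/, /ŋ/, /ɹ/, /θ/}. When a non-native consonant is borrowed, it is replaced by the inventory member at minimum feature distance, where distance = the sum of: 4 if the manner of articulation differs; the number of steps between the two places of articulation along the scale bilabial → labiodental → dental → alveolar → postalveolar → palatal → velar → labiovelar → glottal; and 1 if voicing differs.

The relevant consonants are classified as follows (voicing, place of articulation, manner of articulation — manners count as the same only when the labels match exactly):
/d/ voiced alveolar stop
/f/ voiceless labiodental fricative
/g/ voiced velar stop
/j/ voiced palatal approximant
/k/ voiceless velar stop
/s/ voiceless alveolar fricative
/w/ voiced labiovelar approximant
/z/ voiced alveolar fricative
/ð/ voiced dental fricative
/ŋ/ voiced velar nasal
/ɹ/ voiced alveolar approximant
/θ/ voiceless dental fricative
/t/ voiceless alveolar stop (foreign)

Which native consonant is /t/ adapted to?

d

/d/ is closest: same manner (stop), place distance 0 (alveolar→alveolar), voicing differs (+1); total 1. Next closest is /k/ at distance 3.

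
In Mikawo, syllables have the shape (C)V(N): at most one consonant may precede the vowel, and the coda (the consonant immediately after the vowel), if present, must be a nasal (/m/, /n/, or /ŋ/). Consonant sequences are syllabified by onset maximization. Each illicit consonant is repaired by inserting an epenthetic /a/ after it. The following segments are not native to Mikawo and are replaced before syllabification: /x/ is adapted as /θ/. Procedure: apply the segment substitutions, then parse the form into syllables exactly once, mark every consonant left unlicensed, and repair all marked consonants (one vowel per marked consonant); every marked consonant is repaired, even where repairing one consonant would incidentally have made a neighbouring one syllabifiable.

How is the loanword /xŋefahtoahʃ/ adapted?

Substitution: /x/ → /θ/, giving /θŋefahtoahʃ/.
The consonants /θ/, /h/, /h/, /ʃ/ cannot be parsed into a legal (C)V(N) syllable (only a nasal (/m/, /n/, or /ŋ/) is licensed in coda position; onsets are limited to one consonant).
Inserting the epenthetic vowel yields /θ/ → /θa/, /h/ → /ha/, /h/ → /ha/, /ʃ/ → /ʃa/.

θaŋefahatoahaʃa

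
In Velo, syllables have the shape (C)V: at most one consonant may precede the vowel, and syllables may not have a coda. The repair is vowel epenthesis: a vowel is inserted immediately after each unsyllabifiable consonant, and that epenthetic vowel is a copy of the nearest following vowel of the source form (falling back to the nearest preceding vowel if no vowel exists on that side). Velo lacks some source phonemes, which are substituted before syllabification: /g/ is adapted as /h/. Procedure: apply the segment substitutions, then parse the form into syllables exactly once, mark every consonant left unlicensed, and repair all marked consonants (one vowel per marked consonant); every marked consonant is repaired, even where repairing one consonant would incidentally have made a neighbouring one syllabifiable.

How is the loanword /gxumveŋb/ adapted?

Substitution: /g/ → /h/, giving /hxumveŋb/.
Under (C)V, the unsyllabifiable consonants are /h/, /m/, /ŋ/, /b/ (no codas are permitted; onsets are limited to one consonant).
Each unlicensed consonant becomes the onset of a new syllable: /h/ → /hu/, /m/ → /me/, /ŋ/ → /ŋe/, /b/ → /be/.

huxumeveŋebe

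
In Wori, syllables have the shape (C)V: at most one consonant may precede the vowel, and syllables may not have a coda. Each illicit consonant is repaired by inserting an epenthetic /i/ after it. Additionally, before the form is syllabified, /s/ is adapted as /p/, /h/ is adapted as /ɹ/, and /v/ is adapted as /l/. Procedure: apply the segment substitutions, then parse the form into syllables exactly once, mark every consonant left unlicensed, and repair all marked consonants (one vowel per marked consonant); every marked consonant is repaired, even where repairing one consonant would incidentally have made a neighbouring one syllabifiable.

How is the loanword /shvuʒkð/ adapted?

piɹiluʒikiði

Substitution: /s/ → /p/, /h/ → /ɹ/, /v/ → /l/, giving /pɹluʒkð/.
Syllabifying with onset maximization leaves /p/, /ɹ/, /ʒ/, /k/, /ð/ stranded (no codas are permitted; onsets are limited to one consonant).
Each unlicensed consonant becomes the onset of a new syllable: /p/ → /pi/, /ɹ/ → /ɹi/, /ʒ/ → /ʒi/, /k/ → /ki/, /ð/ → /ði/.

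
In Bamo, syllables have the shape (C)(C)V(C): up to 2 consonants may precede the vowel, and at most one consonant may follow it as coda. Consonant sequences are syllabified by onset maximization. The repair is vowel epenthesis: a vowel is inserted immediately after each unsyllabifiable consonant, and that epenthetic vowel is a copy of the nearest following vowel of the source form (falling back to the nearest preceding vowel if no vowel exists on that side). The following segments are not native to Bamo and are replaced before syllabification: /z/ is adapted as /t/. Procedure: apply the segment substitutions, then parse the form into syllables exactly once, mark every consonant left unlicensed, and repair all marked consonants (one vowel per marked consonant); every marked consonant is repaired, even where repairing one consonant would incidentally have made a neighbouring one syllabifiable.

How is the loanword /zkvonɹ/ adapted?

tokvonɹo

Substitution: /z/ → /t/, giving /tkvonɹ/.
Syllabifying with onset maximization leaves /t/, /ɹ/ stranded (at most one coda consonant is licensed; onsets may contain at most 2 consonants).
Inserting the epenthetic vowel yields /t/ → /to/, /ɹ/ → /ɹo/.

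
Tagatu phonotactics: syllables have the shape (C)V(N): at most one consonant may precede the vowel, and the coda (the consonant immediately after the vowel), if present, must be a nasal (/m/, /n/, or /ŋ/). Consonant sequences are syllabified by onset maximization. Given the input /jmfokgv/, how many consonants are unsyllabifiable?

5

Under (C)V(N), the unsyllabifiable consonants are /j/, /m/, /k/, /g/, /v/ (only a nasal (/m/, /n/, or /ŋ/) is licensed in coda position; onsets are limited to one consonant).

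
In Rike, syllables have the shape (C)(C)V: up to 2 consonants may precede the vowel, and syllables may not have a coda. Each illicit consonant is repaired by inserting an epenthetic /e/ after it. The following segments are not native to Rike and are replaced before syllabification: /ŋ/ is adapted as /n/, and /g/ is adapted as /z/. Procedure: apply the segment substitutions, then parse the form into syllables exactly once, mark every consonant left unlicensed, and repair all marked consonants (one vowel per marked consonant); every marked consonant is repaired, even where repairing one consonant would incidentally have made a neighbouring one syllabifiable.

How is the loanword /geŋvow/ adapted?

Substitution: /g/ → /z/, /ŋ/ → /n/, giving /zenvow/.
Under (C)(C)V, the unsyllabifiable consonants are /w/ (no codas are permitted; onsets may contain at most 2 consonants).
Each unlicensed consonant becomes the onset of a new syllable: /w/ → /we/.

zenvowe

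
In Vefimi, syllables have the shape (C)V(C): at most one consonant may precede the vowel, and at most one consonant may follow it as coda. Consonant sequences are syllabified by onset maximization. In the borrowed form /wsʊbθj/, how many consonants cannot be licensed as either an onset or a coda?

The consonants /w/, /θ/, /j/ cannot be parsed into a legal (C)V(C) syllable (at most one coda consonant is licensed; onsets are limited to one consonant).

3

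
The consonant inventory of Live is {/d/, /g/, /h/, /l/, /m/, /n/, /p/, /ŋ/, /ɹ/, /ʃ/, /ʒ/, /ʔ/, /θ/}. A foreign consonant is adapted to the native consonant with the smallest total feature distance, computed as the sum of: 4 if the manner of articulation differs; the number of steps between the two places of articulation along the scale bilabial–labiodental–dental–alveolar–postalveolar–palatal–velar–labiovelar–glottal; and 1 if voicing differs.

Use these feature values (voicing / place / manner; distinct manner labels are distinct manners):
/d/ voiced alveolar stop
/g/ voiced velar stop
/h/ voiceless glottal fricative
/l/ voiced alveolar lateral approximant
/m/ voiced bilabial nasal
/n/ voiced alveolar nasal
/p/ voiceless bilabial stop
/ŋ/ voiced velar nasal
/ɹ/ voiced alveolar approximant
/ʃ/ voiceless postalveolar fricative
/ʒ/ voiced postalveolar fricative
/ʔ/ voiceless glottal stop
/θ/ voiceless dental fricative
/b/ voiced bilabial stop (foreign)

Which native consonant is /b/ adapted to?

/p/ is closest: same manner (stop), place distance 0 (bilabial→bilabial), voicing differs (+1); total 1. Next closest is /d/ at distance 3.

p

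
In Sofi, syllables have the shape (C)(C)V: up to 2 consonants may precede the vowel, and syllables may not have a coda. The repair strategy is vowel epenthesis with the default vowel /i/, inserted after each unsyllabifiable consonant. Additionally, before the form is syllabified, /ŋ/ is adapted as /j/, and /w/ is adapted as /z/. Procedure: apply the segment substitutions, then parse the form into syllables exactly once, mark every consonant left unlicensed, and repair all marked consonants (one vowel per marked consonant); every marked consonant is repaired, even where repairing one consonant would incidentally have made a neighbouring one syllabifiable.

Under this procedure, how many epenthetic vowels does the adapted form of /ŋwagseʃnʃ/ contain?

After substitution the input is /jzagseʃnʃ/.
The unsyllabifiable consonants are /ʃ/, /n/, /ʃ/; each receives one epenthetic vowel.

3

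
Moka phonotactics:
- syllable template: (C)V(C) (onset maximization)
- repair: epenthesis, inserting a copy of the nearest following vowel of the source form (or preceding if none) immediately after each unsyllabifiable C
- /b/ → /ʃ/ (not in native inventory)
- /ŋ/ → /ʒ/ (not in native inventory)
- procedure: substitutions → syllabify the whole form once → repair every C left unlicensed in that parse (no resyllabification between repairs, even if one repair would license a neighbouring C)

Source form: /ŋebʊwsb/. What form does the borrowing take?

ʒeʃʊwsʊʃʊ

Substitution: /ŋ/ → /ʒ/, /b/ → /ʃ/, giving /ʒeʃʊwsʃ/.
The consonants /s/, /ʃ/ cannot be parsed into a legal (C)V(C) syllable (at most one coda consonant is licensed; onsets are limited to one consonant).
Inserting the epenthetic vowel yields /s/ → /sʊ/, /ʃ/ → /ʃʊ/.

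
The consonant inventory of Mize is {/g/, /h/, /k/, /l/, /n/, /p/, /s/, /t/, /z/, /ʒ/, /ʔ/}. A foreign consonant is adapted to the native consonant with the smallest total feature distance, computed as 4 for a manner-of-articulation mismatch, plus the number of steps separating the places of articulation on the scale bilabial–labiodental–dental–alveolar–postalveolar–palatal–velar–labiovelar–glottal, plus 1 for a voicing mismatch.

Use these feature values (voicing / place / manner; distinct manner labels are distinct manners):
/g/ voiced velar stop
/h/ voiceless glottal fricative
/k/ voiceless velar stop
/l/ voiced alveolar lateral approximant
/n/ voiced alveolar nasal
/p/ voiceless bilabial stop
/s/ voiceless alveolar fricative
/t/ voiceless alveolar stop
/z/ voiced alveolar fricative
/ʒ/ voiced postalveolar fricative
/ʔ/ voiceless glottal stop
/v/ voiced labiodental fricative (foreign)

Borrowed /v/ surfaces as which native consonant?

z

/z/ is closest: same manner (fricative), place distance 2 (labiodental→alveolar), same voicing; total 2. Next closest is /s/ at distance 3.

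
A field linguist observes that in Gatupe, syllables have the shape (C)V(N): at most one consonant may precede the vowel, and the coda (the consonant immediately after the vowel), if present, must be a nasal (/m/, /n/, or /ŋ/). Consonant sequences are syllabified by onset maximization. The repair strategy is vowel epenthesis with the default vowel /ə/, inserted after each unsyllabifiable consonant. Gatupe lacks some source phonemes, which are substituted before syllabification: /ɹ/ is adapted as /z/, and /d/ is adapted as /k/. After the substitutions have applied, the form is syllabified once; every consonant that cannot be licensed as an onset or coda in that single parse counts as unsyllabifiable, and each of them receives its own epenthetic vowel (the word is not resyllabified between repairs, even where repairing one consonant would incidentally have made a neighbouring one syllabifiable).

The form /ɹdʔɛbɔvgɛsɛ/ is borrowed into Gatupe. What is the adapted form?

zəkəʔɛbɔvəgɛsɛ

Substitution: /ɹ/ → /z/, /d/ → /k/, giving /zkʔɛbɔvgɛsɛ/.
The consonants /z/, /k/, /v/ cannot be parsed into a legal (C)V(N) syllable (only a nasal (/m/, /n/, or /ŋ/) is licensed in coda position; onsets are limited to one consonant).
Inserting the epenthetic vowel yields /z/ → /zə/, /k/ → /kə/, /v/ → /və/.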